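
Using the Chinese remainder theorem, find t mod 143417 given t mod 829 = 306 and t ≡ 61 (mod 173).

1964

829⁻¹ mod 173: 829*24 ≡ 1 (mod 173), so 829⁻¹ ≡ 24.
t = 306 + 829*((61 − 306)*24 mod 173) = 306 + 829*2 = 1964.
Check: 1964 mod 829 = 306, 1964 mod 173 = 61. ✓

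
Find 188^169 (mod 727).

169 in binary is 10101001, i.e. 169 = 128 + 32 + 8 + 1.
188^1 ≡ 188 (mod 727)
188^2 ≡ 188^2 = 35344 ≡ 448 (mod 727)
188^4 ≡ 448^2 = 200704 ≡ 52 (mod 727)
188^8 ≡ 52^2 = 2704 ≡ 523 (mod 727)
188^16 ≡ 523^2 = 273529 ≡ 177 (mod 727)
188^32 ≡ 177^2 = 31329 ≡ 68 (mod 727)
188^64 ≡ 68^2 = 4624 ≡ 262 (mod 727)
188^128 ≡ 262^2 = 68644 ≡ 306 (mod 727)
188^169 = 188^128 * 188^32 * 188^8 * 188^1 ≡ 306 * 68 * 523 * 188 (mod 727).
Accumulate the product:
306 * 68 = 20808 ≡ 452
452 * 523 = 236396 ≡ 121
121 * 188 = 22748 ≡ 211

211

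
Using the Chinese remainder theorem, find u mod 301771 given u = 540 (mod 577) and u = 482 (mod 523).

577⁻¹ mod 523: 577×339 ≡ 1 (mod 523), so 577⁻¹ ≡ 339.
u = 540 + 577×((482 − 540)×339 mod 523) = 540 + 577×212 = 122864.

122864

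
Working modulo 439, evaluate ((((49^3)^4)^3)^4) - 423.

(49)^3 ≡ 436 (mod 439)
(436)^4 ≡ 81 (mod 439)
(81)^3 ≡ 251 (mod 439)
(251)^4 ≡ 130 (mod 439)
130 - 423 = -293 ≡ 146 (mod 439)

146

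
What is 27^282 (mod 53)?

By square-and-multiply:
282 in binary is 100011010, i.e. 282 = 256 + 16 + 8 + 2.
27^1 ≡ 27 (mod 53)
27^2 ≡ 27^2 = 729 ≡ 40 (mod 53)
27^4 ≡ 40^2 = 1600 ≡ 10 (mod 53)
27^8 ≡ 10^2 = 100 ≡ 47 (mod 53)
27^16 ≡ 47^2 = 2209 ≡ 36 (mod 53)
27^32 ≡ 36^2 = 1296 ≡ 24 (mod 53)
27^64 ≡ 24^2 = 576 ≡ 46 (mod 53)
27^128 ≡ 46^2 = 2116 ≡ 49 (mod 53)
27^256 ≡ 49^2 = 2401 ≡ 16 (mod 53)
27^282 = 27^256 * 27^16 * 27^8 * 27^2 ≡ 16 * 36 * 47 * 40 (mod 53).
Accumulate the product:
16 * 36 = 576 ≡ 46
46 * 47 = 2162 ≡ 42
42 * 40 = 1680 ≡ 37

37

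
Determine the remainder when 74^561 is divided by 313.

By square-and-multiply:
74^1 ≡ 74 (mod 313)
74^2 ≡ 74^2 = 5476 ≡ 155 (mod 313)
74^4 ≡ 155^2 = 24025 ≡ 237 (mod 313)
74^8 ≡ 237^2 = 56169 ≡ 142 (mod 313)
74^16 ≡ 142^2 = 20164 ≡ 132 (mod 313)
74^32 ≡ 132^2 = 17424 ≡ 209 (mod 313)
74^64 ≡ 209^2 = 43681 ≡ 174 (mod 313)
74^128 ≡ 174^2 = 30276 ≡ 228 (mod 313)
74^256 ≡ 228^2 = 51984 ≡ 26 (mod 313)
74^512 ≡ 26^2 = 676 ≡ 50 (mod 313)
74^561 = 74^512 · 74^32 · 74^16 · 74^1 ≡ 50 · 209 · 132 · 74 (mod 313).
Accumulate the product:
50 · 209 = 10450 ≡ 121
121 · 132 = 15972 ≡ 9
9 · 74 = 666 ≡ 40

40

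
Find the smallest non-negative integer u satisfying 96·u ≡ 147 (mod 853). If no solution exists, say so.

508

gcd(96, 853) = 1, so a unique solution mod 853 exists.
96⁻¹ ≡ 311 (mod 853).
u ≡ 311·147 ≡ 508 (mod 853).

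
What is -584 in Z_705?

-584 = -1*705 + 121, so -584 ≡ 121 (mod 705).

121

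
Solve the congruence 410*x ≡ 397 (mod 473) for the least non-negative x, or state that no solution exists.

gcd(410, 473) = 1, so a unique solution mod 473 exists.
410⁻¹ ≡ 15 (mod 473).
x ≡ 15*397 ≡ 279 (mod 473).

279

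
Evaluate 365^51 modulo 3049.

By square-and-multiply:
51 in binary is 110011, i.e. 51 = 32 + 16 + 2 + 1.
365^1 ≡ 365 (mod 3049)
365^2 ≡ 365^2 = 133225 ≡ 2118 (mod 3049)
365^4 ≡ 2118^2 = 4485924 ≡ 845 (mod 3049)
365^8 ≡ 845^2 = 714025 ≡ 559 (mod 3049)
365^16 ≡ 559^2 = 312481 ≡ 1483 (mod 3049)
365^32 ≡ 1483^2 = 2199289 ≡ 960 (mod 3049)
365^51 = 365^32 · 365^16 · 365^2 · 365^1 ≡ 960 · 1483 · 2118 · 365 (mod 3049).
Accumulate the product:
960 · 1483 = 1423680 ≡ 2846
2846 · 2118 = 6027828 ≡ 3004
3004 · 365 = 1096460 ≡ 1869

1869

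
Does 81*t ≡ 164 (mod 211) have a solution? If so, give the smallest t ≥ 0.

gcd(81, 211) = 1, so a unique solution mod 211 exists.
81⁻¹ ≡ 99 (mod 211).
t ≡ 99*164 ≡ 200 (mod 211).

200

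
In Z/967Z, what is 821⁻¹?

967 = 1×821 + 146
821 = 5×146 + 91
146 = 1×91 + 55
91 = 1×55 + 36
55 = 1×36 + 19
36 = 1×19 + 17
19 = 1×17 + 2
17 = 8×2 + 1
2 = 2×1 + 0
gcd(821, 967) = 1, so the inverse exists.
Bézout: 1 = −388×967 + 457×821.
So 821⁻¹ ≡ 457 (mod 967).

457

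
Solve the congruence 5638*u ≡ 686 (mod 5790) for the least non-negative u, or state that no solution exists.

gcd(5638, 5790) = 2, and 2 | 686, so solutions exist.
Divide through by 2: 2819*u ≡ 343 (mod 2895).
2819⁻¹ ≡ 419 (mod 2895).
u ≡ 419*343 ≡ 1862 (mod 2895).
The smallest non-negative solution is u = 1862.

1862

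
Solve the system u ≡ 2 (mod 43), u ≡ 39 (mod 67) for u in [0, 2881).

43⁻¹ mod 67: 43·53 ≡ 1 (mod 67), so 43⁻¹ ≡ 53.
u = 2 + 43·((39 − 2)·53 mod 67) = 2 + 43·18 = 776.

776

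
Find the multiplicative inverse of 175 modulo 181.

181 = 1×175 + 6
175 = 29×6 + 1
6 = 6×1 + 0
gcd(175, 181) = 1, so the inverse exists.
Back-substitute for 1:
1 = 1×175 − 29×6
  = −29×181 + 30×175
So 175⁻¹ ≡ 30 (mod 181).

30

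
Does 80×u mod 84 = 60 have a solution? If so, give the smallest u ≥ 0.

6

gcd(80, 84) = 4, and 4 | 60, so solutions exist.
Divide through by 4: 20×u ≡ 15 (mod 21).
20⁻¹ ≡ 20 (mod 21).
u ≡ 20×15 ≡ 6 (mod 21).
The smallest non-negative solution is u = 6.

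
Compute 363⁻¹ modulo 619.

Apply the Euclidean algorithm and back-substitute:
619 = 1×363 + 256
363 = 1×256 + 107
256 = 2×107 + 42
107 = 2×42 + 23
42 = 1×23 + 19
23 = 1×19 + 4
19 = 4×4 + 3
4 = 1×3 + 1
3 = 3×1 + 0
gcd(363, 619) = 1, so the inverse exists.
Back-substitute for 1:
1 = 1×4 − 1×3
  = −1×19 + 5×4
  = 5×23 − 6×19
  = −6×42 + 11×23
  = 11×107 − 28×42
  = −28×256 + 67×107
  = 67×363 − 95×256
  = −95×619 + 162×363
So 363⁻¹ ≡ 162 (mod 619).

162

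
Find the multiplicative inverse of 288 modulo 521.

360

Run the extended Euclidean algorithm:
521 = 1·288 + 233
288 = 1·233 + 55
233 = 4·55 + 13
55 = 4·13 + 3
13 = 4·3 + 1
3 = 3·1 + 0
gcd(288, 521) = 1, so the inverse exists.
Bézout: 1 = 89·521 − 161·288.
So 288⁻¹ ≡ −161 ≡ 360 (mod 521).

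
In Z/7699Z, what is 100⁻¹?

77

7699 = 76*100 + 99
100 = 1*99 + 1
99 = 99*1 + 0
gcd(100, 7699) = 1, so the inverse exists.
Bézout: 1 = −1*7699 + 77*100.
So 100⁻¹ ≡ 77 (mod 7699).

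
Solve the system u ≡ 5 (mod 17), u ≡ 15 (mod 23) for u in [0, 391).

17⁻¹ mod 23: 17·19 ≡ 1 (mod 23), so 17⁻¹ ≡ 19.
u = 5 + 17·((15 − 5)·19 mod 23) = 5 + 17·6 = 107.

107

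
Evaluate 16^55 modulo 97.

By square-and-multiply:
55 in binary is 110111, i.e. 55 = 32 + 16 + 4 + 2 + 1.
16^1 ≡ 16 (mod 97)
16^2 ≡ 16^2 = 256 ≡ 62 (mod 97)
16^4 ≡ 62^2 = 3844 ≡ 61 (mod 97)
16^8 ≡ 61^2 = 3721 ≡ 35 (mod 97)
16^16 ≡ 35^2 = 1225 ≡ 61 (mod 97)
16^32 ≡ 61^2 = 3721 ≡ 35 (mod 97)
16^55 = 16^32 * 16^16 * 16^4 * 16^2 * 16^1 ≡ 35 * 61 * 61 * 62 * 16 (mod 97).
Accumulate the product:
35 * 61 = 2135 ≡ 1
1 * 61 = 61
61 * 62 = 3782 ≡ 96
96 * 16 = 1536 ≡ 81

81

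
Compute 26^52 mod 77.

Compute successive squares:
26^1 ≡ 26 (mod 77)
26^2 ≡ 26^2 = 676 ≡ 60 (mod 77)
26^4 ≡ 60^2 = 3600 ≡ 58 (mod 77)
26^8 ≡ 58^2 = 3364 ≡ 53 (mod 77)
26^16 ≡ 53^2 = 2809 ≡ 37 (mod 77)
26^32 ≡ 37^2 = 1369 ≡ 60 (mod 77)
26^52 = 26^32 · 26^16 · 26^4 ≡ 60 · 37 · 58 (mod 77).
Accumulate the product:
60 · 37 = 2220 ≡ 64
64 · 58 = 3712 ≡ 16

16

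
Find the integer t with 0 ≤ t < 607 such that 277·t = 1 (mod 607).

607 = 2×277 + 53
277 = 5×53 + 12
53 = 4×12 + 5
12 = 2×5 + 2
5 = 2×2 + 1
2 = 2×1 + 0
gcd(277, 607) = 1, so the inverse exists.
Bézout: 1 = 115×607 − 252×277.
So 277⁻¹ ≡ −252 ≡ 355 (mod 607).

355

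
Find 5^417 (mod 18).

17

By square-and-multiply:
417 in binary is 110100001, i.e. 417 = 256 + 128 + 32 + 1.
5^1 ≡ 5 (mod 18)
5^2 ≡ 5^2 = 25 ≡ 7 (mod 18)
5^4 ≡ 7^2 = 49 ≡ 13 (mod 18)
5^8 ≡ 13^2 = 169 ≡ 7 (mod 18)
5^16 ≡ 7^2 = 49 ≡ 13 (mod 18)
5^32 ≡ 13^2 = 169 ≡ 7 (mod 18)
5^64 ≡ 7^2 = 49 ≡ 13 (mod 18)
5^128 ≡ 13^2 = 169 ≡ 7 (mod 18)
5^256 ≡ 7^2 = 49 ≡ 13 (mod 18)
5^417 = 5^256 * 5^128 * 5^32 * 5^1 ≡ 13 * 7 * 7 * 5 (mod 18).
Accumulate the product:
13 * 7 = 91 ≡ 1
1 * 7 = 7
7 * 5 = 35 ≡ 17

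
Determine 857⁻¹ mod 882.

635

Apply the Euclidean algorithm and back-substitute:
882 = 1*857 + 25
857 = 34*25 + 7
25 = 3*7 + 4
7 = 1*4 + 3
4 = 1*3 + 1
3 = 3*1 + 0
gcd(857, 882) = 1, so the inverse exists.
Bézout: 1 = 240*882 − 247*857.
So 857⁻¹ ≡ −247 ≡ 635 (mod 882).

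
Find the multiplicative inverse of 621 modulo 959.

122

959 = 1*621 + 338
621 = 1*338 + 283
338 = 1*283 + 55
283 = 5*55 + 8
55 = 6*8 + 7
8 = 1*7 + 1
7 = 7*1 + 0
gcd(621, 959) = 1, so the inverse exists.
Bézout: 1 = −79*959 + 122*621.
So 621⁻¹ ≡ 122 (mod 959).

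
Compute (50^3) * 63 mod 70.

(50)^3 ≡ 50 (mod 70)
50 * 63 = 3150 ≡ 0 (mod 70)

0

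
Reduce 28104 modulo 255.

28104 = 110*255 + 54, so 28104 ≡ 54 (mod 255).

54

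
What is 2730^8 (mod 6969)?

3531

Using repeated squaring:
2730^1 ≡ 2730 (mod 6969)
2730^2 ≡ 2730^2 = 7452900 ≡ 3039 (mod 6969)
2730^4 ≡ 3039^2 = 9235521 ≡ 1596 (mod 6969)
2730^8 ≡ 1596^2 = 2547216 ≡ 3531 (mod 6969)
So 2730^8 ≡ 3531 (mod 6969).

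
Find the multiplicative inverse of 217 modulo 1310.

1310 = 6×217 + 8
217 = 27×8 + 1
8 = 8×1 + 0
gcd(217, 1310) = 1, so the inverse exists.
Bézout: 1 = −27×1310 + 163×217.
So 217⁻¹ ≡ 163 (mod 1310).

163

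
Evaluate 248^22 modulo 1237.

801

248^1 ≡ 248 (mod 1237)
248^2 ≡ 248^2 = 61504 ≡ 891 (mod 1237)
248^4 ≡ 891^2 = 793881 ≡ 964 (mod 1237)
248^8 ≡ 964^2 = 929296 ≡ 309 (mod 1237)
248^16 ≡ 309^2 = 95481 ≡ 232 (mod 1237)
248^22 = 248^16 · 248^4 · 248^2 ≡ 232 · 964 · 891 (mod 1237).
Accumulate the product:
232 · 964 = 223648 ≡ 988
988 · 891 = 880308 ≡ 801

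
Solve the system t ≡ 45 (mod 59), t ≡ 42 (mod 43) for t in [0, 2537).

1461

59⁻¹ mod 43: 59*35 ≡ 1 (mod 43), so 59⁻¹ ≡ 35.
t = 45 + 59*((42 − 45)*35 mod 43) = 45 + 59*24 = 1461.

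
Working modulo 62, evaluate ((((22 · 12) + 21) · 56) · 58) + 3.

22 · 12 = 264 ≡ 16 (mod 62)
16 + 21 = 37
37 · 56 = 2072 ≡ 26 (mod 62)
26 · 58 = 1508 ≡ 20 (mod 62)
20 + 3 = 23

23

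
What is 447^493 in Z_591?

339

Compute successive squares:
493 in binary is 111101101, i.e. 493 = 256 + 128 + 64 + 32 + 8 + 4 + 1.
447^1 ≡ 447 (mod 591)
447^2 ≡ 447^2 = 199809 ≡ 51 (mod 591)
447^4 ≡ 51^2 = 2601 ≡ 237 (mod 591)
447^8 ≡ 237^2 = 56169 ≡ 24 (mod 591)
447^16 ≡ 24^2 = 576 (mod 591)
447^32 ≡ 576^2 = 331776 ≡ 225 (mod 591)
447^64 ≡ 225^2 = 50625 ≡ 390 (mod 591)
447^128 ≡ 390^2 = 152100 ≡ 213 (mod 591)
447^256 ≡ 213^2 = 45369 ≡ 453 (mod 591)
447^493 = 447^256 × 447^128 × 447^64 × 447^32 × 447^8 × 447^4 × 447^1 ≡ 453 × 213 × 390 × 225 × 24 × 237 × 447 (mod 591).
Accumulate the product:
453 × 213 = 96489 ≡ 156
156 × 390 = 60840 ≡ 558
558 × 225 = 125550 ≡ 258
258 × 24 = 6192 ≡ 282
282 × 237 = 66834 ≡ 51
51 × 447 = 22797 ≡ 339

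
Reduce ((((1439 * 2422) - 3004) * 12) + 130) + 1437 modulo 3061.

1439 * 2422 = 3485258 ≡ 1840 (mod 3061)
1840 - 3004 = -1164 ≡ 1897 (mod 3061)
1897 * 12 = 22764 ≡ 1337 (mod 3061)
1337 + 130 = 1467
1467 + 1437 = 2904

2904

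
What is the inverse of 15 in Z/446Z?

Run the extended Euclidean algorithm:
446 = 29*15 + 11
15 = 1*11 + 4
11 = 2*4 + 3
4 = 1*3 + 1
3 = 3*1 + 0
gcd(15, 446) = 1, so the inverse exists.
Bézout: 1 = −4*446 + 119*15.
So 15⁻¹ ≡ 119 (mod 446).

119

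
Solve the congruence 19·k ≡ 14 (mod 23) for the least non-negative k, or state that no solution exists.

gcd(19, 23) = 1, so a unique solution mod 23 exists.
19⁻¹ ≡ 17 (mod 23).
k ≡ 17·14 ≡ 8 (mod 23).

8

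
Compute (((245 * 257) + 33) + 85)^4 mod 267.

245 * 257 = 62965 ≡ 220 (mod 267)
220 + 33 = 253
253 + 85 = 338 ≡ 71 (mod 267)
(71)^4 ≡ 223 (mod 267)

223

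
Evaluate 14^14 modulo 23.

By square-and-multiply:
14 in binary is 1110, i.e. 14 = 8 + 4 + 2.
14^1 ≡ 14 (mod 23)
14^2 ≡ 14^2 = 196 ≡ 12 (mod 23)
14^4 ≡ 12^2 = 144 ≡ 6 (mod 23)
14^8 ≡ 6^2 = 36 ≡ 13 (mod 23)
14^14 = 14^8 × 14^4 × 14^2 ≡ 13 × 6 × 12 (mod 23).
Accumulate the product:
13 × 6 = 78 ≡ 9
9 × 12 = 108 ≡ 16

16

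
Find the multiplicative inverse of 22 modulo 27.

16

Run the extended Euclidean algorithm:
27 = 1×22 + 5
22 = 4×5 + 2
5 = 2×2 + 1
2 = 2×1 + 0
gcd(22, 27) = 1, so the inverse exists.
Bézout: 1 = 9×27 − 11×22.
So 22⁻¹ ≡ −11 ≡ 16 (mod 27).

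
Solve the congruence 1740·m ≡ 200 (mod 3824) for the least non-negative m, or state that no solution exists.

110

gcd(1740, 3824) = 4, and 4 | 200, so solutions exist.
Divide through by 4: 435·m ≡ 50 (mod 956).
435⁻¹ ≡ 767 (mod 956).
m ≡ 767·50 ≡ 110 (mod 956).
The smallest non-negative solution is m = 110.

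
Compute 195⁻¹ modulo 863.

863 = 4×195 + 83
195 = 2×83 + 29
83 = 2×29 + 25
29 = 1×25 + 4
25 = 6×4 + 1
4 = 4×1 + 0
gcd(195, 863) = 1, so the inverse exists.
Back-substitute for 1:
1 = 1×25 − 6×4
  = −6×29 + 7×25
  = 7×83 − 20×29
  = −20×195 + 47×83
  = 47×863 − 208×195
So 195⁻¹ ≡ −208 ≡ 655 (mod 863).

655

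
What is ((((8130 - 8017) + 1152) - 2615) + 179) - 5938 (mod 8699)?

1590

8130 - 8017 = 113
113 + 1152 = 1265
1265 - 2615 = -1350 ≡ 7349 (mod 8699)
7349 + 179 = 7528
7528 - 5938 = 1590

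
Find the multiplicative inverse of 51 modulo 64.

59

By the extended Euclidean algorithm:
64 = 1*51 + 13
51 = 3*13 + 12
13 = 1*12 + 1
12 = 12*1 + 0
gcd(51, 64) = 1, so the inverse exists.
Bézout: 1 = 4*64 − 5*51.
So 51⁻¹ ≡ −5 ≡ 59 (mod 64).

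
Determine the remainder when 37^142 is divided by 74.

37^1 ≡ 37 (mod 74)
37^2 ≡ 37^2 = 1369 ≡ 37 (mod 74)
37^4 ≡ 37^2 = 1369 ≡ 37 (mod 74)
37^8 ≡ 37^2 = 1369 ≡ 37 (mod 74)
37^16 ≡ 37^2 = 1369 ≡ 37 (mod 74)
37^32 ≡ 37^2 = 1369 ≡ 37 (mod 74)
37^64 ≡ 37^2 = 1369 ≡ 37 (mod 74)
37^128 ≡ 37^2 = 1369 ≡ 37 (mod 74)
37^142 = 37^128 · 37^8 · 37^4 · 37^2 ≡ 37 · 37 · 37 · 37 (mod 74).
Accumulate the product:
37 · 37 = 1369 ≡ 37
37 · 37 = 1369 ≡ 37
37 · 37 = 1369 ≡ 37

37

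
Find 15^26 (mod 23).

2

Compute successive squares:
26 in binary is 11010, i.e. 26 = 16 + 8 + 2.
15^1 ≡ 15 (mod 23)
15^2 ≡ 15^2 = 225 ≡ 18 (mod 23)
15^4 ≡ 18^2 = 324 ≡ 2 (mod 23)
15^8 ≡ 2^2 = 4 (mod 23)
15^16 ≡ 4^2 = 16 (mod 23)
15^26 = 15^16 * 15^8 * 15^2 ≡ 16 * 4 * 18 (mod 23).
Accumulate the product:
16 * 4 = 64 ≡ 18
18 * 18 = 324 ≡ 2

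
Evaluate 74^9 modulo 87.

9 in binary is 1001, i.e. 9 = 8 + 1.
74^1 ≡ 74 (mod 87)
74^2 ≡ 74^2 = 5476 ≡ 82 (mod 87)
74^4 ≡ 82^2 = 6724 ≡ 25 (mod 87)
74^8 ≡ 25^2 = 625 ≡ 16 (mod 87)
74^9 = 74^8 * 74^1 ≡ 16 * 74 (mod 87).
16 * 74 = 1184 ≡ 53 (mod 87).

53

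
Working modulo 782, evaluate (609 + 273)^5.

614

609 + 273 = 882 ≡ 100 (mod 782)
(100)^5 ≡ 614 (mod 782)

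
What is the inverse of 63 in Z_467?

341

467 = 7×63 + 26
63 = 2×26 + 11
26 = 2×11 + 4
11 = 2×4 + 3
4 = 1×3 + 1
3 = 3×1 + 0
gcd(63, 467) = 1, so the inverse exists.
Back-substitute for 1:
1 = 1×4 − 1×3
  = −1×11 + 3×4
  = 3×26 − 7×11
  = −7×63 + 17×26
  = 17×467 − 126×63
So 63⁻¹ ≡ −126 ≡ 341 (mod 467).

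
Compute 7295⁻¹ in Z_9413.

6262

9413 = 1·7295 + 2118
7295 = 3·2118 + 941
2118 = 2·941 + 236
941 = 3·236 + 233
236 = 1·233 + 3
233 = 77·3 + 2
3 = 1·2 + 1
2 = 2·1 + 0
gcd(7295, 9413) = 1, so the inverse exists.
Back-substitute for 1:
1 = 1·3 − 1·2
  = −1·233 + 78·3
  = 78·236 − 79·233
  = −79·941 + 315·236
  = 315·2118 − 709·941
  = −709·7295 + 2442·2118
  = 2442·9413 − 3151·7295
So 7295⁻¹ ≡ −3151 ≡ 6262 (mod 9413).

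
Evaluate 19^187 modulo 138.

187 in binary is 10111011, i.e. 187 = 128 + 32 + 16 + 8 + 2 + 1.
19^1 ≡ 19 (mod 138)
19^2 ≡ 19^2 = 361 ≡ 85 (mod 138)
19^4 ≡ 85^2 = 7225 ≡ 49 (mod 138)
19^8 ≡ 49^2 = 2401 ≡ 55 (mod 138)
19^16 ≡ 55^2 = 3025 ≡ 127 (mod 138)
19^32 ≡ 127^2 = 16129 ≡ 121 (mod 138)
19^64 ≡ 121^2 = 14641 ≡ 13 (mod 138)
19^128 ≡ 13^2 = 169 ≡ 31 (mod 138)
19^187 = 19^128 * 19^32 * 19^16 * 19^8 * 19^2 * 19^1 ≡ 31 * 121 * 127 * 55 * 85 * 19 (mod 138).
Accumulate the product:
31 * 121 = 3751 ≡ 25
25 * 127 = 3175 ≡ 1
1 * 55 = 55
55 * 85 = 4675 ≡ 121
121 * 19 = 2299 ≡ 91

91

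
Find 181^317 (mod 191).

164

Compute successive squares:
317 in binary is 100111101, i.e. 317 = 256 + 32 + 16 + 8 + 4 + 1.
181^1 ≡ 181 (mod 191)
181^2 ≡ 181^2 = 32761 ≡ 100 (mod 191)
181^4 ≡ 100^2 = 10000 ≡ 68 (mod 191)
181^8 ≡ 68^2 = 4624 ≡ 40 (mod 191)
181^16 ≡ 40^2 = 1600 ≡ 72 (mod 191)
181^32 ≡ 72^2 = 5184 ≡ 27 (mod 191)
181^64 ≡ 27^2 = 729 ≡ 156 (mod 191)
181^128 ≡ 156^2 = 24336 ≡ 79 (mod 191)
181^256 ≡ 79^2 = 6241 ≡ 129 (mod 191)
181^317 = 181^256 · 181^32 · 181^16 · 181^8 · 181^4 · 181^1 ≡ 129 · 27 · 72 · 40 · 68 · 181 (mod 191).
Accumulate the product:
129 · 27 = 3483 ≡ 45
45 · 72 = 3240 ≡ 184
184 · 40 = 7360 ≡ 102
102 · 68 = 6936 ≡ 60
60 · 181 = 10860 ≡ 164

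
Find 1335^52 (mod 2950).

Compute successive squares:
52 in binary is 110100, i.e. 52 = 32 + 16 + 4.
1335^1 ≡ 1335 (mod 2950)
1335^2 ≡ 1335^2 = 1782225 ≡ 425 (mod 2950)
1335^4 ≡ 425^2 = 180625 ≡ 675 (mod 2950)
1335^8 ≡ 675^2 = 455625 ≡ 1325 (mod 2950)
1335^16 ≡ 1325^2 = 1755625 ≡ 375 (mod 2950)
1335^32 ≡ 375^2 = 140625 ≡ 1975 (mod 2950)
1335^52 = 1335^32 * 1335^16 * 1335^4 ≡ 1975 * 375 * 675 (mod 2950).
Accumulate the product:
1975 * 375 = 740625 ≡ 175
175 * 675 = 118125 ≡ 125

125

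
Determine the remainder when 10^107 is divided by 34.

10^1 ≡ 10 (mod 34)
10^2 ≡ 10^2 = 100 ≡ 32 (mod 34)
10^4 ≡ 32^2 = 1024 ≡ 4 (mod 34)
10^8 ≡ 4^2 = 16 (mod 34)
10^16 ≡ 16^2 = 256 ≡ 18 (mod 34)
10^32 ≡ 18^2 = 324 ≡ 18 (mod 34)
10^64 ≡ 18^2 = 324 ≡ 18 (mod 34)
10^107 = 10^64 × 10^32 × 10^8 × 10^2 × 10^1 ≡ 18 × 18 × 16 × 32 × 10 (mod 34).
Accumulate the product:
18 × 18 = 324 ≡ 18
18 × 16 = 288 ≡ 16
16 × 32 = 512 ≡ 2
2 × 10 = 20

20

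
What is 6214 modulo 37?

35

6214 = 167·37 + 35, so 6214 ≡ 35 (mod 37).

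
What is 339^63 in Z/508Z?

339^1 ≡ 339 (mod 508)
339^2 ≡ 339^2 = 114921 ≡ 113 (mod 508)
339^4 ≡ 113^2 = 12769 ≡ 69 (mod 508)
339^8 ≡ 69^2 = 4761 ≡ 189 (mod 508)
339^16 ≡ 189^2 = 35721 ≡ 161 (mod 508)
339^32 ≡ 161^2 = 25921 ≡ 13 (mod 508)
339^63 = 339^32 * 339^16 * 339^8 * 339^4 * 339^2 * 339^1 ≡ 13 * 161 * 189 * 69 * 113 * 339 (mod 508).
Accumulate the product:
13 * 161 = 2093 ≡ 61
61 * 189 = 11529 ≡ 353
353 * 69 = 24357 ≡ 481
481 * 113 = 54353 ≡ 505
505 * 339 = 171195 ≡ 507

507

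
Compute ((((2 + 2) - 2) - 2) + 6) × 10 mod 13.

2 + 2 = 4
4 - 2 = 2
2 - 2 = 0
0 + 6 = 6
6 × 10 = 60 ≡ 8 (mod 13)

8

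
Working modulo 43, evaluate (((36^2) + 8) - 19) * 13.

(36)^2 ≡ 6 (mod 43)
6 + 8 = 14
14 - 19 = -5 ≡ 38 (mod 43)
38 * 13 = 494 ≡ 21 (mod 43)

21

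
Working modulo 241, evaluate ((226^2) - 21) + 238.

(226)^2 ≡ 225 (mod 241)
225 - 21 = 204
204 + 238 = 442 ≡ 201 (mod 241)

201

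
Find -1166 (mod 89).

80

-1166 = -14*89 + 80, so -1166 ≡ 80 (mod 89).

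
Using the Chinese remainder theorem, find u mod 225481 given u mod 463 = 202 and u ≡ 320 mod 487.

91876

463⁻¹ mod 487: 463×142 ≡ 1 (mod 487), so 463⁻¹ ≡ 142.
u = 202 + 463×((320 − 202)×142 mod 487) = 202 + 463×198 = 91876.
Check: 91876 mod 463 = 202, 91876 mod 487 = 320. ✓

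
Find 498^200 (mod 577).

228

498^1 ≡ 498 (mod 577)
498^2 ≡ 498^2 = 248004 ≡ 471 (mod 577)
498^4 ≡ 471^2 = 221841 ≡ 273 (mod 577)
498^8 ≡ 273^2 = 74529 ≡ 96 (mod 577)
498^16 ≡ 96^2 = 9216 ≡ 561 (mod 577)
498^32 ≡ 561^2 = 314721 ≡ 256 (mod 577)
498^64 ≡ 256^2 = 65536 ≡ 335 (mod 577)
498^128 ≡ 335^2 = 112225 ≡ 287 (mod 577)
498^200 = 498^128 * 498^64 * 498^8 ≡ 287 * 335 * 96 (mod 577).
Accumulate the product:
287 * 335 = 96145 ≡ 363
363 * 96 = 34848 ≡ 228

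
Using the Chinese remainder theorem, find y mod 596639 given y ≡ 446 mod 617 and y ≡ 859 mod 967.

617⁻¹ mod 967: 617*699 ≡ 1 (mod 967), so 617⁻¹ ≡ 699.
y = 446 + 617*((859 − 446)*699 mod 967) = 446 + 617*521 = 321903.
Check: 321903 mod 617 = 446, 321903 mod 967 = 859. ✓

321903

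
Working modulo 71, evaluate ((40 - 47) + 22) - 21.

65

40 - 47 = -7 ≡ 64 (mod 71)
64 + 22 = 86 ≡ 15 (mod 71)
15 - 21 = -6 ≡ 65 (mod 71)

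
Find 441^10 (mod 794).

573

10 in binary is 1010, i.e. 10 = 8 + 2.
441^1 ≡ 441 (mod 794)
441^2 ≡ 441^2 = 194481 ≡ 745 (mod 794)
441^4 ≡ 745^2 = 555025 ≡ 19 (mod 794)
441^8 ≡ 19^2 = 361 (mod 794)
441^10 = 441^8 × 441^2 ≡ 361 × 745 (mod 794).
361 × 745 = 268945 ≡ 573 (mod 794).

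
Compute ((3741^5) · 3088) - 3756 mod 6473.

(3741)^5 ≡ 5494 (mod 6473)
5494 · 3088 = 16965472 ≡ 6212 (mod 6473)
6212 - 3756 = 2456

2456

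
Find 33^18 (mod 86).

47

Compute successive squares:
33^1 ≡ 33 (mod 86)
33^2 ≡ 33^2 = 1089 ≡ 57 (mod 86)
33^4 ≡ 57^2 = 3249 ≡ 67 (mod 86)
33^8 ≡ 67^2 = 4489 ≡ 17 (mod 86)
33^16 ≡ 17^2 = 289 ≡ 31 (mod 86)
33^18 = 33^16 · 33^2 ≡ 31 · 57 (mod 86).
31 · 57 = 1767 ≡ 47 (mod 86).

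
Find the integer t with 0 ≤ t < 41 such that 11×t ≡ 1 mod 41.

15

41 = 3·11 + 8
11 = 1·8 + 3
8 = 2·3 + 2
3 = 1·2 + 1
2 = 2·1 + 0
gcd(11, 41) = 1, so the inverse exists.
Bézout: 1 = −4·41 + 15·11.
So 11⁻¹ ≡ 15 (mod 41).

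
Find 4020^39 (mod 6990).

39 in binary is 100111, i.e. 39 = 32 + 4 + 2 + 1.
4020^1 ≡ 4020 (mod 6990)
4020^2 ≡ 4020^2 = 16160400 ≡ 6510 (mod 6990)
4020^4 ≡ 6510^2 = 42380100 ≡ 6720 (mod 6990)
4020^8 ≡ 6720^2 = 45158400 ≡ 3000 (mod 6990)
4020^16 ≡ 3000^2 = 9000000 ≡ 3870 (mod 6990)
4020^32 ≡ 3870^2 = 14976900 ≡ 4320 (mod 6990)
4020^39 = 4020^32 * 4020^4 * 4020^2 * 4020^1 ≡ 4320 * 6720 * 6510 * 4020 (mod 6990).
Accumulate the product:
4320 * 6720 = 29030400 ≡ 930
930 * 6510 = 6054300 ≡ 960
960 * 4020 = 3859200 ≡ 720

720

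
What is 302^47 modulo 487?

47 in binary is 101111, i.e. 47 = 32 + 8 + 4 + 2 + 1.
302^1 ≡ 302 (mod 487)
302^2 ≡ 302^2 = 91204 ≡ 135 (mod 487)
302^4 ≡ 135^2 = 18225 ≡ 206 (mod 487)
302^8 ≡ 206^2 = 42436 ≡ 67 (mod 487)
302^16 ≡ 67^2 = 4489 ≡ 106 (mod 487)
302^32 ≡ 106^2 = 11236 ≡ 35 (mod 487)
302^47 = 302^32 × 302^8 × 302^4 × 302^2 × 302^1 ≡ 35 × 67 × 206 × 135 × 302 (mod 487).
Accumulate the product:
35 × 67 = 2345 ≡ 397
397 × 206 = 81782 ≡ 453
453 × 135 = 61155 ≡ 280
280 × 302 = 84560 ≡ 309

309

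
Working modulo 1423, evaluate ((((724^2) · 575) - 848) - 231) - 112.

71

(724)^2 ≡ 512 (mod 1423)
512 · 575 = 294400 ≡ 1262 (mod 1423)
1262 - 848 = 414
414 - 231 = 183
183 - 112 = 71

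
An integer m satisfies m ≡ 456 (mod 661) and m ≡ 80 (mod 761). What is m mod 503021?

425479

661⁻¹ mod 761: 661×312 ≡ 1 (mod 761), so 661⁻¹ ≡ 312.
m = 456 + 661×((80 − 456)×312 mod 761) = 456 + 661×643 = 425479.
Check: 425479 mod 661 = 456, 425479 mod 761 = 80. ✓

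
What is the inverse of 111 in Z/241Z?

Apply the Euclidean algorithm and back-substitute:
241 = 2·111 + 19
111 = 5·19 + 16
19 = 1·16 + 3
16 = 5·3 + 1
3 = 3·1 + 0
gcd(111, 241) = 1, so the inverse exists.
Bézout: 1 = −35·241 + 76·111.
So 111⁻¹ ≡ 76 (mod 241).

76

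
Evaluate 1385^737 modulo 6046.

1269

737 in binary is 1011100001, i.e. 737 = 512 + 128 + 64 + 32 + 1.
1385^1 ≡ 1385 (mod 6046)
1385^2 ≡ 1385^2 = 1918225 ≡ 1643 (mod 6046)
1385^4 ≡ 1643^2 = 2699449 ≡ 2933 (mod 6046)
1385^8 ≡ 2933^2 = 8602489 ≡ 5077 (mod 6046)
1385^16 ≡ 5077^2 = 25775929 ≡ 1831 (mod 6046)
1385^32 ≡ 1831^2 = 3352561 ≡ 3077 (mod 6046)
1385^64 ≡ 3077^2 = 9467929 ≡ 5939 (mod 6046)
1385^128 ≡ 5939^2 = 35271721 ≡ 5403 (mod 6046)
1385^256 ≡ 5403^2 = 29192409 ≡ 2321 (mod 6046)
1385^512 ≡ 2321^2 = 5387041 ≡ 55 (mod 6046)
1385^737 = 1385^512 × 1385^128 × 1385^64 × 1385^32 × 1385^1 ≡ 55 × 5403 × 5939 × 3077 × 1385 (mod 6046).
Accumulate the product:
55 × 5403 = 297165 ≡ 911
911 × 5939 = 5410429 ≡ 5305
5305 × 3077 = 16323485 ≡ 5331
5331 × 1385 = 7383435 ≡ 1269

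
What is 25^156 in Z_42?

By square-and-multiply:
156 in binary is 10011100, i.e. 156 = 128 + 16 + 8 + 4.
25^1 ≡ 25 (mod 42)
25^2 ≡ 25^2 = 625 ≡ 37 (mod 42)
25^4 ≡ 37^2 = 1369 ≡ 25 (mod 42)
25^8 ≡ 25^2 = 625 ≡ 37 (mod 42)
25^16 ≡ 37^2 = 1369 ≡ 25 (mod 42)
25^32 ≡ 25^2 = 625 ≡ 37 (mod 42)
25^64 ≡ 37^2 = 1369 ≡ 25 (mod 42)
25^128 ≡ 25^2 = 625 ≡ 37 (mod 42)
25^156 = 25^128 · 25^16 · 25^8 · 25^4 ≡ 37 · 25 · 37 · 25 (mod 42).
Accumulate the product:
37 · 25 = 925 ≡ 1
1 · 37 = 37
37 · 25 = 925 ≡ 1

1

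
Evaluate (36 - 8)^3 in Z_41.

36 - 8 = 28
(28)^3 ≡ 17 (mod 41)

17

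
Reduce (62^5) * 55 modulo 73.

15

(62)^5 ≡ 60 (mod 73)
60 * 55 = 3300 ≡ 15 (mod 73)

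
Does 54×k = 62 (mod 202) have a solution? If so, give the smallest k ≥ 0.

gcd(54, 202) = 2, and 2 | 62, so solutions exist.
Divide through by 2: 27×k = 31 (mod 101).
27⁻¹ ≡ 15 (mod 101).
k ≡ 15×31 ≡ 61 (mod 101).
The smallest non-negative solution is k = 61.

61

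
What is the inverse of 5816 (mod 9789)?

9789 = 1·5816 + 3973
5816 = 1·3973 + 1843
3973 = 2·1843 + 287
1843 = 6·287 + 121
287 = 2·121 + 45
121 = 2·45 + 31
45 = 1·31 + 14
31 = 2·14 + 3
14 = 4·3 + 2
3 = 1·2 + 1
2 = 2·1 + 0
gcd(5816, 9789) = 1, so the inverse exists.
Back-substitute for 1:
1 = 1·3 − 1·2
  = −1·14 + 5·3
  = 5·31 − 11·14
  = −11·45 + 16·31
  = 16·121 − 43·45
  = −43·287 + 102·121
  = 102·1843 − 655·287
  = −655·3973 + 1412·1843
  = 1412·5816 − 2067·3973
  = −2067·9789 + 3479·5816
So 5816⁻¹ ≡ 3479 (mod 9789).

3479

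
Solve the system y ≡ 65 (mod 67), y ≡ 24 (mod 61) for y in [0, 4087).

3013

67⁻¹ mod 61: 67*51 ≡ 1 (mod 61), so 67⁻¹ ≡ 51.
y = 65 + 67*((24 − 65)*51 mod 61) = 65 + 67*44 = 3013.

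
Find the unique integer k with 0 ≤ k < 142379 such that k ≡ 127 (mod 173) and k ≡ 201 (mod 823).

8431

173⁻¹ mod 823: 173·490 ≡ 1 (mod 823), so 173⁻¹ ≡ 490.
k = 127 + 173·((201 − 127)·490 mod 823) = 127 + 173·48 = 8431.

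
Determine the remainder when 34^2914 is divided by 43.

By square-and-multiply:
2914 in binary is 101101100010, i.e. 2914 = 2048 + 512 + 256 + 64 + 32 + 2.
34^1 ≡ 34 (mod 43)
34^2 ≡ 34^2 = 1156 ≡ 38 (mod 43)
34^4 ≡ 38^2 = 1444 ≡ 25 (mod 43)
34^8 ≡ 25^2 = 625 ≡ 23 (mod 43)
34^16 ≡ 23^2 = 529 ≡ 13 (mod 43)
34^32 ≡ 13^2 = 169 ≡ 40 (mod 43)
34^64 ≡ 40^2 = 1600 ≡ 9 (mod 43)
34^128 ≡ 9^2 = 81 ≡ 38 (mod 43)
34^256 ≡ 38^2 = 1444 ≡ 25 (mod 43)
34^512 ≡ 25^2 = 625 ≡ 23 (mod 43)
34^1024 ≡ 23^2 = 529 ≡ 13 (mod 43)
34^2048 ≡ 13^2 = 169 ≡ 40 (mod 43)
34^2914 = 34^2048 · 34^512 · 34^256 · 34^64 · 34^32 · 34^2 ≡ 40 · 23 · 25 · 9 · 40 · 38 (mod 43).
Accumulate the product:
40 · 23 = 920 ≡ 17
17 · 25 = 425 ≡ 38
38 · 9 = 342 ≡ 41
41 · 40 = 1640 ≡ 6
6 · 38 = 228 ≡ 13

13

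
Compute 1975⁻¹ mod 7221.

2446

Run the extended Euclidean algorithm:
7221 = 3×1975 + 1296
1975 = 1×1296 + 679
1296 = 1×679 + 617
679 = 1×617 + 62
617 = 9×62 + 59
62 = 1×59 + 3
59 = 19×3 + 2
3 = 1×2 + 1
2 = 2×1 + 0
gcd(1975, 7221) = 1, so the inverse exists.
Bézout: 1 = −669×7221 + 2446×1975.
So 1975⁻¹ ≡ 2446 (mod 7221).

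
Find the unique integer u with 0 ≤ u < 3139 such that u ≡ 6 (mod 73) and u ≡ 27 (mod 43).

371

73⁻¹ mod 43: 73·33 ≡ 1 (mod 43), so 73⁻¹ ≡ 33.
u = 6 + 73·((27 − 6)·33 mod 43) = 6 + 73·5 = 371.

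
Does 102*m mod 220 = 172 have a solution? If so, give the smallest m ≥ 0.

6

gcd(102, 220) = 2, and 2 | 172, so solutions exist.
Divide through by 2: 51*m = 86 (mod 110).
51⁻¹ ≡ 41 (mod 110).
m ≡ 41*86 ≡ 6 (mod 110).
The smallest non-negative solution is m = 6.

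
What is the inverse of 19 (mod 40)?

40 = 2×19 + 2
19 = 9×2 + 1
2 = 2×1 + 0
gcd(19, 40) = 1, so the inverse exists.
Back-substitute for 1:
1 = 1×19 − 9×2
  = −9×40 + 19×19
So 19⁻¹ ≡ 19 (mod 40).

19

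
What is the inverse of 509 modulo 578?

67

Apply the Euclidean algorithm and back-substitute:
578 = 1*509 + 69
509 = 7*69 + 26
69 = 2*26 + 17
26 = 1*17 + 9
17 = 1*9 + 8
9 = 1*8 + 1
8 = 8*1 + 0
gcd(509, 578) = 1, so the inverse exists.
Bézout: 1 = −59*578 + 67*509.
So 509⁻¹ ≡ 67 (mod 578).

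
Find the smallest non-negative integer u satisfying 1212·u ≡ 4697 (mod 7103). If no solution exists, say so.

gcd(1212, 7103) = 1, so a unique solution mod 7103 exists.
1212⁻¹ ≡ 5632 (mod 7103).
u ≡ 5632·4697 ≡ 1932 (mod 7103).

1932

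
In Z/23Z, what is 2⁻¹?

12

23 = 11·2 + 1
2 = 2·1 + 0
gcd(2, 23) = 1, so the inverse exists.
Back-substitute for 1:
1 = 1·23 − 11·2
So 2⁻¹ ≡ −11 ≡ 12 (mod 23).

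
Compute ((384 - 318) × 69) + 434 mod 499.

497

384 - 318 = 66
66 × 69 = 4554 ≡ 63 (mod 499)
63 + 434 = 497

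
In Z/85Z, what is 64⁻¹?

4

Run the extended Euclidean algorithm:
85 = 1×64 + 21
64 = 3×21 + 1
21 = 21×1 + 0
gcd(64, 85) = 1, so the inverse exists.
Back-substitute for 1:
1 = 1×64 − 3×21
  = −3×85 + 4×64
So 64⁻¹ ≡ 4 (mod 85).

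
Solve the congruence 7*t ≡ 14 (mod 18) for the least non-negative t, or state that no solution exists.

gcd(7, 18) = 1, so a unique solution mod 18 exists.
7⁻¹ ≡ 13 (mod 18).
t ≡ 13*14 ≡ 2 (mod 18).

2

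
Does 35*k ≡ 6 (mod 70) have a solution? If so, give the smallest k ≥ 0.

no solution

gcd(35, 70) = 35, and 35 does not divide 6.
So the congruence has no solution.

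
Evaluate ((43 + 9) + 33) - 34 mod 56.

43 + 9 = 52
52 + 33 = 85 ≡ 29 (mod 56)
29 - 34 = -5 ≡ 51 (mod 56)

51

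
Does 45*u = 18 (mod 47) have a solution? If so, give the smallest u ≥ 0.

38

gcd(45, 47) = 1, so a unique solution mod 47 exists.
45⁻¹ ≡ 23 (mod 47).
u ≡ 23*18 ≡ 38 (mod 47).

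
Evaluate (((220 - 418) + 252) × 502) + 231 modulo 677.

259

220 - 418 = -198 ≡ 479 (mod 677)
479 + 252 = 731 ≡ 54 (mod 677)
54 × 502 = 27108 ≡ 28 (mod 677)
28 + 231 = 259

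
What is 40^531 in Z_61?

531 in binary is 1000010011, i.e. 531 = 512 + 16 + 2 + 1.
40^1 ≡ 40 (mod 61)
40^2 ≡ 40^2 = 1600 ≡ 14 (mod 61)
40^4 ≡ 14^2 = 196 ≡ 13 (mod 61)
40^8 ≡ 13^2 = 169 ≡ 47 (mod 61)
40^16 ≡ 47^2 = 2209 ≡ 13 (mod 61)
40^32 ≡ 13^2 = 169 ≡ 47 (mod 61)
40^64 ≡ 47^2 = 2209 ≡ 13 (mod 61)
40^128 ≡ 13^2 = 169 ≡ 47 (mod 61)
40^256 ≡ 47^2 = 2209 ≡ 13 (mod 61)
40^512 ≡ 13^2 = 169 ≡ 47 (mod 61)
40^531 = 40^512 · 40^16 · 40^2 · 40^1 ≡ 47 · 13 · 14 · 40 (mod 61).
Accumulate the product:
47 · 13 = 611 ≡ 1
1 · 14 = 14
14 · 40 = 560 ≡ 11

11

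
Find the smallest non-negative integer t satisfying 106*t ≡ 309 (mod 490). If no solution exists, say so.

no solution

gcd(106, 490) = 2, and 2 does not divide 309.
So the congruence has no solution.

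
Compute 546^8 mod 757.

Compute successive squares:
546^1 ≡ 546 (mod 757)
546^2 ≡ 546^2 = 298116 ≡ 615 (mod 757)
546^4 ≡ 615^2 = 378225 ≡ 482 (mod 757)
546^8 ≡ 482^2 = 232324 ≡ 682 (mod 757)
So 546^8 ≡ 682 (mod 757).

682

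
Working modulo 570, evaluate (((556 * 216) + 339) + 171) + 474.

240

556 * 216 = 120096 ≡ 396 (mod 570)
396 + 339 = 735 ≡ 165 (mod 570)
165 + 171 = 336
336 + 474 = 810 ≡ 240 (mod 570)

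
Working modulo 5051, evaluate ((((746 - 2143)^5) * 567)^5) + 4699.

3758

746 - 2143 = -1397 ≡ 3654 (mod 5051)
(3654)^5 ≡ 4457 (mod 5051)
4457 * 567 = 2527119 ≡ 1619 (mod 5051)
(1619)^5 ≡ 4110 (mod 5051)
4110 + 4699 = 8809 ≡ 3758 (mod 5051)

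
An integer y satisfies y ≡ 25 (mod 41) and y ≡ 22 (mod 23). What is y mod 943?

804

41⁻¹ mod 23: 41*9 ≡ 1 (mod 23), so 41⁻¹ ≡ 9.
y = 25 + 41*((22 − 25)*9 mod 23) = 25 + 41*19 = 804.
Check: 804 mod 41 = 25, 804 mod 23 = 22. ✓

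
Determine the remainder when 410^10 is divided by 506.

144

By square-and-multiply:
10 in binary is 1010, i.e. 10 = 8 + 2.
410^1 ≡ 410 (mod 506)
410^2 ≡ 410^2 = 168100 ≡ 108 (mod 506)
410^4 ≡ 108^2 = 11664 ≡ 26 (mod 506)
410^8 ≡ 26^2 = 676 ≡ 170 (mod 506)
410^10 = 410^8 * 410^2 ≡ 170 * 108 (mod 506).
170 * 108 = 18360 ≡ 144 (mod 506).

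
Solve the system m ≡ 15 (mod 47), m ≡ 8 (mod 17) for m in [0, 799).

297

47⁻¹ mod 17: 47×4 ≡ 1 (mod 17), so 47⁻¹ ≡ 4.
m = 15 + 47×((8 − 15)×4 mod 17) = 15 + 47×6 = 297.
Check: 297 mod 47 = 15, 297 mod 17 = 8. ✓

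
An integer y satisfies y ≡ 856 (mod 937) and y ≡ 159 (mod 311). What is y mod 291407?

56139

937⁻¹ mod 311: 937·78 ≡ 1 (mod 311), so 937⁻¹ ≡ 78.
y = 856 + 937·((159 − 856)·78 mod 311) = 856 + 937·59 = 56139.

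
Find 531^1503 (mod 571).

225

Compute successive squares:
1503 in binary is 10111011111, i.e. 1503 = 1024 + 256 + 128 + 64 + 16 + 8 + 4 + 2 + 1.
531^1 ≡ 531 (mod 571)
531^2 ≡ 531^2 = 281961 ≡ 458 (mod 571)
531^4 ≡ 458^2 = 209764 ≡ 207 (mod 571)
531^8 ≡ 207^2 = 42849 ≡ 24 (mod 571)
531^16 ≡ 24^2 = 576 ≡ 5 (mod 571)
531^32 ≡ 5^2 = 25 (mod 571)
531^64 ≡ 25^2 = 625 ≡ 54 (mod 571)
531^128 ≡ 54^2 = 2916 ≡ 61 (mod 571)
531^256 ≡ 61^2 = 3721 ≡ 295 (mod 571)
531^512 ≡ 295^2 = 87025 ≡ 233 (mod 571)
531^1024 ≡ 233^2 = 54289 ≡ 44 (mod 571)
531^1503 = 531^1024 × 531^256 × 531^128 × 531^64 × 531^16 × 531^8 × 531^4 × 531^2 × 531^1 ≡ 44 × 295 × 61 × 54 × 5 × 24 × 207 × 458 × 531 (mod 571).
Accumulate the product:
44 × 295 = 12980 ≡ 418
418 × 61 = 25498 ≡ 374
374 × 54 = 20196 ≡ 211
211 × 5 = 1055 ≡ 484
484 × 24 = 11616 ≡ 196
196 × 207 = 40572 ≡ 31
31 × 458 = 14198 ≡ 494
494 × 531 = 262314 ≡ 225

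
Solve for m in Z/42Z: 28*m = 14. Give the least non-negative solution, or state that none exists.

gcd(28, 42) = 14, and 14 | 14, so solutions exist.
Divide through by 14: 2*m mod 3 = 1.
2⁻¹ ≡ 2 (mod 3).
m ≡ 2*1 ≡ 2 (mod 3).
The smallest non-negative solution is m = 2.

2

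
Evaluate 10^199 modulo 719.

2

Using repeated squaring:
199 in binary is 11000111, i.e. 199 = 128 + 64 + 4 + 2 + 1.
10^1 ≡ 10 (mod 719)
10^2 ≡ 10^2 = 100 (mod 719)
10^4 ≡ 100^2 = 10000 ≡ 653 (mod 719)
10^8 ≡ 653^2 = 426409 ≡ 42 (mod 719)
10^16 ≡ 42^2 = 1764 ≡ 326 (mod 719)
10^32 ≡ 326^2 = 106276 ≡ 583 (mod 719)
10^64 ≡ 583^2 = 339889 ≡ 521 (mod 719)
10^128 ≡ 521^2 = 271441 ≡ 378 (mod 719)
10^199 = 10^128 · 10^64 · 10^4 · 10^2 · 10^1 ≡ 378 · 521 · 653 · 100 · 10 (mod 719).
Accumulate the product:
378 · 521 = 196938 ≡ 651
651 · 653 = 425103 ≡ 174
174 · 100 = 17400 ≡ 144
144 · 10 = 1440 ≡ 2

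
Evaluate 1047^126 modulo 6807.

2331

126 in binary is 1111110, i.e. 126 = 64 + 32 + 16 + 8 + 4 + 2.
1047^1 ≡ 1047 (mod 6807)
1047^2 ≡ 1047^2 = 1096209 ≡ 282 (mod 6807)
1047^4 ≡ 282^2 = 79524 ≡ 4647 (mod 6807)
1047^8 ≡ 4647^2 = 21594609 ≡ 2805 (mod 6807)
1047^16 ≡ 2805^2 = 7868025 ≡ 5940 (mod 6807)
1047^32 ≡ 5940^2 = 35283600 ≡ 2919 (mod 6807)
1047^64 ≡ 2919^2 = 8520561 ≡ 5004 (mod 6807)
1047^126 = 1047^64 × 1047^32 × 1047^16 × 1047^8 × 1047^4 × 1047^2 ≡ 5004 × 2919 × 5940 × 2805 × 4647 × 282 (mod 6807).
Accumulate the product:
5004 × 2919 = 14606676 ≡ 5661
5661 × 5940 = 33626340 ≡ 6567
6567 × 2805 = 18420435 ≡ 693
693 × 4647 = 3220371 ≡ 660
660 × 282 = 186120 ≡ 2331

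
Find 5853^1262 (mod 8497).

By square-and-multiply:
5853^1 ≡ 5853 (mod 8497)
5853^2 ≡ 5853^2 = 34257609 ≡ 6202 (mod 8497)
5853^4 ≡ 6202^2 = 38464804 ≡ 7382 (mod 8497)
5853^8 ≡ 7382^2 = 54493924 ≡ 2663 (mod 8497)
5853^16 ≡ 2663^2 = 7091569 ≡ 5071 (mod 8497)
5853^32 ≡ 5071^2 = 25715041 ≡ 3119 (mod 8497)
5853^64 ≡ 3119^2 = 9728161 ≡ 7593 (mod 8497)
5853^128 ≡ 7593^2 = 57653649 ≡ 1504 (mod 8497)
5853^256 ≡ 1504^2 = 2262016 ≡ 1814 (mod 8497)
5853^512 ≡ 1814^2 = 3290596 ≡ 2257 (mod 8497)
5853^1024 ≡ 2257^2 = 5094049 ≡ 4346 (mod 8497)
5853^1262 = 5853^1024 × 5853^128 × 5853^64 × 5853^32 × 5853^8 × 5853^4 × 5853^2 ≡ 4346 × 1504 × 7593 × 3119 × 2663 × 7382 × 6202 (mod 8497).
Accumulate the product:
4346 × 1504 = 6536384 ≡ 2191
2191 × 7593 = 16636263 ≡ 7634
7634 × 3119 = 23810446 ≡ 1852
1852 × 2663 = 4931876 ≡ 3616
3616 × 7382 = 26693312 ≡ 4235
4235 × 6202 = 26265470 ≡ 1243

1243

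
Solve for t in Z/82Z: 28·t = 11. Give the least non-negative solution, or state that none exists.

gcd(28, 82) = 2, and 2 does not divide 11.
So the congruence has no solution.

no solution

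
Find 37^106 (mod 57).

37^1 ≡ 37 (mod 57)
37^2 ≡ 37^2 = 1369 ≡ 1 (mod 57)
37^4 ≡ 1^2 = 1 (mod 57)
37^8 ≡ 1^2 = 1 (mod 57)
37^16 ≡ 1^2 = 1 (mod 57)
37^32 ≡ 1^2 = 1 (mod 57)
37^64 ≡ 1^2 = 1 (mod 57)
37^106 = 37^64 * 37^32 * 37^8 * 37^2 ≡ 1 * 1 * 1 * 1 (mod 57).
Accumulate the product:
1 * 1 = 1
1 * 1 = 1
1 * 1 = 1

1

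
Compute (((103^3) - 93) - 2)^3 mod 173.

54

(103)^3 ≡ 59 (mod 173)
59 - 93 = -34 ≡ 139 (mod 173)
139 - 2 = 137
(137)^3 ≡ 54 (mod 173)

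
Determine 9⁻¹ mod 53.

By the extended Euclidean algorithm:
53 = 5×9 + 8
9 = 1×8 + 1
8 = 8×1 + 0
gcd(9, 53) = 1, so the inverse exists.
Back-substitute for 1:
1 = 1×9 − 1×8
  = −1×53 + 6×9
So 9⁻¹ ≡ 6 (mod 53).

6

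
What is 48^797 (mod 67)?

20

By square-and-multiply:
48^1 ≡ 48 (mod 67)
48^2 ≡ 48^2 = 2304 ≡ 26 (mod 67)
48^4 ≡ 26^2 = 676 ≡ 6 (mod 67)
48^8 ≡ 6^2 = 36 (mod 67)
48^16 ≡ 36^2 = 1296 ≡ 23 (mod 67)
48^32 ≡ 23^2 = 529 ≡ 60 (mod 67)
48^64 ≡ 60^2 = 3600 ≡ 49 (mod 67)
48^128 ≡ 49^2 = 2401 ≡ 56 (mod 67)
48^256 ≡ 56^2 = 3136 ≡ 54 (mod 67)
48^512 ≡ 54^2 = 2916 ≡ 35 (mod 67)
48^797 = 48^512 * 48^256 * 48^16 * 48^8 * 48^4 * 48^1 ≡ 35 * 54 * 23 * 36 * 6 * 48 (mod 67).
Accumulate the product:
35 * 54 = 1890 ≡ 14
14 * 23 = 322 ≡ 54
54 * 36 = 1944 ≡ 1
1 * 6 = 6
6 * 48 = 288 ≡ 20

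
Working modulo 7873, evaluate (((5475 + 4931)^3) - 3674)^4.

5475 + 4931 = 10406 ≡ 2533 (mod 7873)
(2533)^3 ≡ 2965 (mod 7873)
2965 - 3674 = -709 ≡ 7164 (mod 7873)
(7164)^4 ≡ 1341 (mod 7873)

1341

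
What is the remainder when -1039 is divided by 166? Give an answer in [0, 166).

-1039 = -7*166 + 123, so -1039 ≡ 123 (mod 166).

123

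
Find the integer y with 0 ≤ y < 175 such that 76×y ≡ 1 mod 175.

By the extended Euclidean algorithm:
175 = 2·76 + 23
76 = 3·23 + 7
23 = 3·7 + 2
7 = 3·2 + 1
2 = 2·1 + 0
gcd(76, 175) = 1, so the inverse exists.
Back-substitute for 1:
1 = 1·7 − 3·2
  = −3·23 + 10·7
  = 10·76 − 33·23
  = −33·175 + 76·76
So 76⁻¹ ≡ 76 (mod 175).

76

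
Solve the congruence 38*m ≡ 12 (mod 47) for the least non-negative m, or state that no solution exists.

gcd(38, 47) = 1, so a unique solution mod 47 exists.
38⁻¹ ≡ 26 (mod 47).
m ≡ 26*12 ≡ 30 (mod 47).

30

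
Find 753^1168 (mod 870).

291

Compute successive squares:
1168 in binary is 10010010000, i.e. 1168 = 1024 + 128 + 16.
753^1 ≡ 753 (mod 870)
753^2 ≡ 753^2 = 567009 ≡ 639 (mod 870)
753^4 ≡ 639^2 = 408321 ≡ 291 (mod 870)
753^8 ≡ 291^2 = 84681 ≡ 291 (mod 870)
753^16 ≡ 291^2 = 84681 ≡ 291 (mod 870)
753^32 ≡ 291^2 = 84681 ≡ 291 (mod 870)
753^64 ≡ 291^2 = 84681 ≡ 291 (mod 870)
753^128 ≡ 291^2 = 84681 ≡ 291 (mod 870)
753^256 ≡ 291^2 = 84681 ≡ 291 (mod 870)
753^512 ≡ 291^2 = 84681 ≡ 291 (mod 870)
753^1024 ≡ 291^2 = 84681 ≡ 291 (mod 870)
753^1168 = 753^1024 · 753^128 · 753^16 ≡ 291 · 291 · 291 (mod 870).
Accumulate the product:
291 · 291 = 84681 ≡ 291
291 · 291 = 84681 ≡ 291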